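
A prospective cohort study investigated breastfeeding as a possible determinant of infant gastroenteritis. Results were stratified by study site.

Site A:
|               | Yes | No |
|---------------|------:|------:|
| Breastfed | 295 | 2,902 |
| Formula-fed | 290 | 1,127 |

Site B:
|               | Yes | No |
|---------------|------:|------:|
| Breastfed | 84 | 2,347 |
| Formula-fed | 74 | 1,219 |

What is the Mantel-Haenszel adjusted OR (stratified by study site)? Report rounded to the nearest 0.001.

OR_MH = Σ(aᵢdᵢ/nᵢ) / Σ(bᵢcᵢ/nᵢ), where nᵢ is the stratum total.
Stratum 1 (Site A): n = 4614; a·d/n = 295·1127/4614 = 72.0557; b·c/n = 2902·290/4614 = 182.3971
Stratum 2 (Site B): n = 3724; a·d/n = 84·1219/3724 = 27.4962; b·c/n = 2347·74/3724 = 46.6375
OR_MH = (72.0557 + 27.4962) / (182.3971 + 46.6375) = 99.5519 / 229.0345 = 0.43466

0.435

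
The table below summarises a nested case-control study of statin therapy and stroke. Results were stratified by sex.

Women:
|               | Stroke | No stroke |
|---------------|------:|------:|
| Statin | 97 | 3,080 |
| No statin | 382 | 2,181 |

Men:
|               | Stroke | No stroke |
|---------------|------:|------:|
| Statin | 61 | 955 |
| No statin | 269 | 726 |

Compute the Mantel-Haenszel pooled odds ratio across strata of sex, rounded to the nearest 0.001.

0.177

OR_MH = Σ(aᵢdᵢ/nᵢ) / Σ(bᵢcᵢ/nᵢ), where nᵢ is the stratum total.
Stratum 1 (Women): n = 5740; a·d/n = 97·2181/5740 = 36.8566; b·c/n = 3080·382/5740 = 204.9756
Stratum 2 (Men): n = 2011; a·d/n = 61·726/2011 = 22.0219; b·c/n = 955·269/2011 = 127.7449
OR_MH = (36.8566 + 22.0219) / (204.9756 + 127.7449) = 58.8785 / 332.7205 = 0.17696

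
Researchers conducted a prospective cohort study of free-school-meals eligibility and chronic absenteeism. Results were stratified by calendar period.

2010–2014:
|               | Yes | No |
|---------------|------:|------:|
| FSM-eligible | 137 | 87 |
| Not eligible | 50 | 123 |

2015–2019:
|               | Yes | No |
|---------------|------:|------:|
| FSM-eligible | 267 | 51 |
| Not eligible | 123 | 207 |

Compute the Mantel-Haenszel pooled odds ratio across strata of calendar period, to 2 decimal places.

6.19

OR_MH = Σ(aᵢdᵢ/nᵢ) / Σ(bᵢcᵢ/nᵢ), where nᵢ is the stratum total.
Stratum 1 (2010–2014): n = 397; a·d/n = 137·123/397 = 42.4458; b·c/n = 87·50/397 = 10.9572
Stratum 2 (2015–2019): n = 648; a·d/n = 267·207/648 = 85.2917; b·c/n = 51·123/648 = 9.6806
OR_MH = (42.4458 + 85.2917) / (10.9572 + 9.6806) = 127.7375 / 20.6377 = 6.18951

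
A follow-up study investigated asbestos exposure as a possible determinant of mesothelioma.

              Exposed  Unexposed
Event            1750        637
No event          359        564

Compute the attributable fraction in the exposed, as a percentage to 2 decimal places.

36.08

Reading the table with exposure as columns: a = 1750 (Exposed, case), b = 359 (Exposed, non-case), c = 637 (Unexposed, case), d = 564.
Risk in exposed = 1750/2109 = 0.82978; risk in unexposed = 637/1201 = 0.53039.
RR = 0.82978/0.53039 = 1.56446
AR% = (RR − 1)/RR × 100 = (1.56446 − 1)/1.56446 × 100 = 36.0803%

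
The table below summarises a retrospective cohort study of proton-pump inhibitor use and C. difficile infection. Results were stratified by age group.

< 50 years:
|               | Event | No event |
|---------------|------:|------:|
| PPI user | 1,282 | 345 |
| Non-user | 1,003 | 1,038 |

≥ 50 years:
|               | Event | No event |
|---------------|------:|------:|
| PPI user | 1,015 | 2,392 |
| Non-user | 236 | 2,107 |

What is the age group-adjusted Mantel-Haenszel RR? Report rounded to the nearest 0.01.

RR_MH = Σ(aᵢ·n₀ᵢ/nᵢ) / Σ(cᵢ·n₁ᵢ/nᵢ), with n₁ᵢ = aᵢ+bᵢ (exposed), n₀ᵢ = cᵢ+dᵢ (unexposed), nᵢ = n₁ᵢ+n₀ᵢ.
Stratum 1 (< 50 years): n₁ = 1627, n₀ = 2041, n = 3668; a·n₀/n = 1282·2041/3668 = 713.3484; c·n₁/n = 1003·1627/3668 = 444.8967
Stratum 2 (≥ 50 years): n₁ = 3407, n₀ = 2343, n = 5750; a·n₀/n = 1015·2343/5750 = 413.5904; c·n₁/n = 236·3407/5750 = 139.8351
RR_MH = (713.3484 + 413.5904) / (444.8967 + 139.8351) = 1126.9389 / 584.7318 = 1.92727

1.93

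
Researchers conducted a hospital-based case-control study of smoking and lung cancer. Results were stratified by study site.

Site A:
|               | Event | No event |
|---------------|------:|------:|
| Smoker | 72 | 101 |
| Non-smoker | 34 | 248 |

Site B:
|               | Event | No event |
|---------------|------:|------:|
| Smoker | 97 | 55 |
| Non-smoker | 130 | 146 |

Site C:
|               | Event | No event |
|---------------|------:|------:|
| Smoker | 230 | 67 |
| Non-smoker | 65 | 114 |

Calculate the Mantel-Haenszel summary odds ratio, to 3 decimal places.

3.815

OR_MH = Σ(aᵢdᵢ/nᵢ) / Σ(bᵢcᵢ/nᵢ), where nᵢ is the stratum total.
Stratum 1 (Site A): n = 455; a·d/n = 72·248/455 = 39.2440; b·c/n = 101·34/455 = 7.5473
Stratum 2 (Site B): n = 428; a·d/n = 97·146/428 = 33.0888; b·c/n = 55·130/428 = 16.7056
Stratum 3 (Site C): n = 476; a·d/n = 230·114/476 = 55.0840; b·c/n = 67·65/476 = 9.1492
OR_MH = (39.2440 + 33.0888 + 55.0840) / (7.5473 + 16.7056 + 9.1492) = 127.4168 / 33.4020 = 3.81464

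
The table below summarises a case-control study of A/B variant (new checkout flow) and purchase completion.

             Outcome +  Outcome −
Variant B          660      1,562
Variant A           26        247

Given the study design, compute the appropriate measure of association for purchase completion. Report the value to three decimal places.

Cells: a = 660, b = 1562, c = 26, d = 247.
This is a case-control study: participants were sampled on outcome status, so risks in the source population cannot be estimated directly — relative risk is not valid here. The odds ratio is the appropriate measure.
OR = (a·d)/(b·c) = (660 × 247) / (1562 × 26) = 163020 / 40612 = 4.01408

4.014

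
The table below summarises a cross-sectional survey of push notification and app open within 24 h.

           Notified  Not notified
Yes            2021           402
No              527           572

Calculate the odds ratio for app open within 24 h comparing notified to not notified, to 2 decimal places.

Reading the table with exposure as columns: a = 2021 (Notified, case), b = 527 (Notified, non-case), c = 402 (Not notified, case), d = 572.
OR = (a·d)/(b·c) = (2021 × 572) / (527 × 402) = 1156012 / 211854 = 5.45664
The odds of app open within 24 h are about 5.46 times as high in the notified group.

5.46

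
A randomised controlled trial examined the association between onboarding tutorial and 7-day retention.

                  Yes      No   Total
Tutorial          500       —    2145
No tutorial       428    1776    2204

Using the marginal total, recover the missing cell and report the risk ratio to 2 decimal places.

1.20

The missing cell is in the exposed row: 2145 − 500 = 1645.
So a = 500, b = 1645, c = 428, d = 1776.
RR = [a/(a+b)] / [c/(c+d)] = (500/2145) / (428/2204) = 0.23310/0.19419 = 1.20036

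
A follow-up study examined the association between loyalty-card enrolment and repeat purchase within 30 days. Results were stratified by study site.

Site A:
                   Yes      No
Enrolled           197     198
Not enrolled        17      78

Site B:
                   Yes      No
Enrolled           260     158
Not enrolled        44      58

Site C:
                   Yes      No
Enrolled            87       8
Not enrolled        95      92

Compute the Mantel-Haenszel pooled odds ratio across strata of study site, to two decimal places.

3.87

OR_MH = Σ(aᵢdᵢ/nᵢ) / Σ(bᵢcᵢ/nᵢ), where nᵢ is the stratum total.
Stratum 1 (Site A): n = 490; a·d/n = 197·78/490 = 31.3592; b·c/n = 198·17/490 = 6.8694
Stratum 2 (Site B): n = 520; a·d/n = 260·58/520 = 29.0000; b·c/n = 158·44/520 = 13.3692
Stratum 3 (Site C): n = 282; a·d/n = 87·92/282 = 28.3830; b·c/n = 8·95/282 = 2.6950
OR_MH = (31.3592 + 29.0000 + 28.3830) / (6.8694 + 13.3692 + 2.6950) = 88.7422 / 22.9337 = 3.86952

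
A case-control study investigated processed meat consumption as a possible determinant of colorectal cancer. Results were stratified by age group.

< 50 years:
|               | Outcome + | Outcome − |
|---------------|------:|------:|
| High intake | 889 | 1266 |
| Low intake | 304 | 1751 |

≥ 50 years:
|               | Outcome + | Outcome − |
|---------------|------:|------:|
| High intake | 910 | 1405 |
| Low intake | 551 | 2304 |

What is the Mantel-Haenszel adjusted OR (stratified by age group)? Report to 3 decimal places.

3.215

OR_MH = Σ(aᵢdᵢ/nᵢ) / Σ(bᵢcᵢ/nᵢ), where nᵢ is the stratum total.
Stratum 1 (< 50 years): n = 4210; a·d/n = 889·1751/4210 = 369.7480; b·c/n = 1266·304/4210 = 91.4166
Stratum 2 (≥ 50 years): n = 5170; a·d/n = 910·2304/5170 = 405.5397; b·c/n = 1405·551/5170 = 149.7398
OR_MH = (369.7480 + 405.5397) / (91.4166 + 149.7398) = 775.2876 / 241.1565 = 3.21487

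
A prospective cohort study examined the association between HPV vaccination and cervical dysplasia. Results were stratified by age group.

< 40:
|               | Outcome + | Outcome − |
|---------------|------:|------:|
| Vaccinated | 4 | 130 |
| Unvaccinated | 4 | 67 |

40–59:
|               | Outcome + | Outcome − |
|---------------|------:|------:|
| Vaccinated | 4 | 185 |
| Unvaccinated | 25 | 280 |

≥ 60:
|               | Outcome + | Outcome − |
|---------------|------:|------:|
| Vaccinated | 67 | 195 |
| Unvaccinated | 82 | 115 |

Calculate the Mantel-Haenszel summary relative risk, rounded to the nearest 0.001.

0.553

RR_MH = Σ(aᵢ·n₀ᵢ/nᵢ) / Σ(cᵢ·n₁ᵢ/nᵢ), with n₁ᵢ = aᵢ+bᵢ (exposed), n₀ᵢ = cᵢ+dᵢ (unexposed), nᵢ = n₁ᵢ+n₀ᵢ.
Stratum 1 (< 40): n₁ = 134, n₀ = 71, n = 205; a·n₀/n = 4·71/205 = 1.3854; c·n₁/n = 4·134/205 = 2.6146
Stratum 2 (40–59): n₁ = 189, n₀ = 305, n = 494; a·n₀/n = 4·305/494 = 2.4696; c·n₁/n = 25·189/494 = 9.5648
Stratum 3 (≥ 60): n₁ = 262, n₀ = 197, n = 459; a·n₀/n = 67·197/459 = 28.7560; c·n₁/n = 82·262/459 = 46.8061
RR_MH = (1.3854 + 2.4696 + 28.7560) / (2.6146 + 9.5648 + 46.8061) = 32.6110 / 58.9855 = 0.55286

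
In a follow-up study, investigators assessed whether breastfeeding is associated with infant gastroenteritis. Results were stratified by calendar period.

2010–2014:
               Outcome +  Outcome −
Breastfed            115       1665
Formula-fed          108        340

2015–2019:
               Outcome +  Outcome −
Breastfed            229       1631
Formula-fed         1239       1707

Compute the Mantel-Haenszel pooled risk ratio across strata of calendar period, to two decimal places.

RR_MH = Σ(aᵢ·n₀ᵢ/nᵢ) / Σ(cᵢ·n₁ᵢ/nᵢ), with n₁ᵢ = aᵢ+bᵢ (exposed), n₀ᵢ = cᵢ+dᵢ (unexposed), nᵢ = n₁ᵢ+n₀ᵢ.
Stratum 1 (2010–2014): n₁ = 1780, n₀ = 448, n = 2228; a·n₀/n = 115·448/2228 = 23.1239; c·n₁/n = 108·1780/2228 = 86.2837
Stratum 2 (2015–2019): n₁ = 1860, n₀ = 2946, n = 4806; a·n₀/n = 229·2946/4806 = 140.3733; c·n₁/n = 1239·1860/4806 = 479.5131
RR_MH = (23.1239 + 140.3733) / (86.2837 + 479.5131) = 163.4972 / 565.7968 = 0.28897

0.29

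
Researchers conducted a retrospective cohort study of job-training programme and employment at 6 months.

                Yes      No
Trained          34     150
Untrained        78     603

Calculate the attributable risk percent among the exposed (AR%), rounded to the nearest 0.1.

38.0

Cells: a = 34, b = 150, c = 78, d = 603.
Risk in exposed = 34/184 = 0.18478; risk in unexposed = 78/681 = 0.11454.
RR = 0.18478/0.11454 = 1.61329
AR% = (RR − 1)/RR × 100 = (1.61329 − 1)/1.61329 × 100 = 38.0150%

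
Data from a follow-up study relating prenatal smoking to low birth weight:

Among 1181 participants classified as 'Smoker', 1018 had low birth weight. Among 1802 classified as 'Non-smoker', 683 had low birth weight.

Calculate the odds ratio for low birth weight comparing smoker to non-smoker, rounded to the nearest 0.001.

10.232

From the description: a = 1018, b = 163, c = 683, d = 1119.
OR = (a·d)/(b·c) = (1018 × 1119) / (163 × 683) = 1139142 / 111329 = 10.23221
The odds of low birth weight are about 10.23 times as high in the smoker group.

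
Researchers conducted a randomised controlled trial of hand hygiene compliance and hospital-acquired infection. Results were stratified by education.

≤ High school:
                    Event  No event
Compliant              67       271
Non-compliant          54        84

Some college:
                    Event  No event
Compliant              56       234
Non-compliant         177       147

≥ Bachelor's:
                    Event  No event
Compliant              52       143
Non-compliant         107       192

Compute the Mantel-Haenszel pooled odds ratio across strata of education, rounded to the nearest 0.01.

0.35

OR_MH = Σ(aᵢdᵢ/nᵢ) / Σ(bᵢcᵢ/nᵢ), where nᵢ is the stratum total.
Stratum 1 (≤ High school): n = 476; a·d/n = 67·84/476 = 11.8235; b·c/n = 271·54/476 = 30.7437
Stratum 2 (Some college): n = 614; a·d/n = 56·147/614 = 13.4072; b·c/n = 234·177/614 = 67.4560
Stratum 3 (≥ Bachelor's): n = 494; a·d/n = 52·192/494 = 20.2105; b·c/n = 143·107/494 = 30.9737
OR_MH = (11.8235 + 13.4072 + 20.2105) / (30.7437 + 67.4560 + 30.9737) = 45.4412 / 129.1734 = 0.35178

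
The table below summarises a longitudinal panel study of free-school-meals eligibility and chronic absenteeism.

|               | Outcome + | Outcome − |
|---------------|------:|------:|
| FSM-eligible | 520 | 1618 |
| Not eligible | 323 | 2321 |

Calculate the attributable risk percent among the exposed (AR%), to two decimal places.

49.77

Cells: a = 520, b = 1618, c = 323, d = 2321.
Risk in exposed = 520/2138 = 0.24322; risk in unexposed = 323/2644 = 0.12216.
RR = 0.24322/0.12216 = 1.99092
AR% = (RR − 1)/RR × 100 = (1.99092 − 1)/1.99092 × 100 = 49.7721%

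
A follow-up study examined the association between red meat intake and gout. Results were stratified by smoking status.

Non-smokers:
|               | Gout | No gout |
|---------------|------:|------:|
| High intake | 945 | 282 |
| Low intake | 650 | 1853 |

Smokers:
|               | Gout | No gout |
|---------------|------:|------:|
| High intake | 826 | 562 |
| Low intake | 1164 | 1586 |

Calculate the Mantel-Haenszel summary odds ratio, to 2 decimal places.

3.79

OR_MH = Σ(aᵢdᵢ/nᵢ) / Σ(bᵢcᵢ/nᵢ), where nᵢ is the stratum total.
Stratum 1 (Non-smokers): n = 3730; a·d/n = 945·1853/3730 = 469.4598; b·c/n = 282·650/3730 = 49.1421
Stratum 2 (Smokers): n = 4138; a·d/n = 826·1586/4138 = 316.5868; b·c/n = 562·1164/4138 = 158.0880
OR_MH = (469.4598 + 316.5868) / (49.1421 + 158.0880) = 786.0465 / 207.2301 = 3.79311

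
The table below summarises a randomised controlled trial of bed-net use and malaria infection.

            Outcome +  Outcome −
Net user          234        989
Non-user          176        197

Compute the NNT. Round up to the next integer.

4

Risk in treated group = 234/1223 = 0.19133; risk in control = 176/373 = 0.47185.
Absolute risk reduction = 0.47185 − 0.19133 = 0.28052
NNT = 1 / ARR = 1 / 0.28052 = 3.565 → round up → 4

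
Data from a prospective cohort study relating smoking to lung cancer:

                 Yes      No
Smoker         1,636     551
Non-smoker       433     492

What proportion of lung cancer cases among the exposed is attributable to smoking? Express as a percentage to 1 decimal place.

Cells: a = 1636, b = 551, c = 433, d = 492.
Risk in exposed = 1636/2187 = 0.74806; risk in unexposed = 433/925 = 0.46811.
RR = 0.74806/0.46811 = 1.59804
AR% = (RR − 1)/RR × 100 = (1.59804 − 1)/1.59804 × 100 = 37.4234%

37.4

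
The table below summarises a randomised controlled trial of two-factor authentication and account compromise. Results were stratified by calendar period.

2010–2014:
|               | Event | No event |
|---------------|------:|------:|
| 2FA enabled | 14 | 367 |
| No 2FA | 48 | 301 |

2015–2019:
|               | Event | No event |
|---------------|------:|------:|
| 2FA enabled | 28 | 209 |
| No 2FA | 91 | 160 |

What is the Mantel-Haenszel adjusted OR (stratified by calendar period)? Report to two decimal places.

OR_MH = Σ(aᵢdᵢ/nᵢ) / Σ(bᵢcᵢ/nᵢ), where nᵢ is the stratum total.
Stratum 1 (2010–2014): n = 730; a·d/n = 14·301/730 = 5.7726; b·c/n = 367·48/730 = 24.1315
Stratum 2 (2015–2019): n = 488; a·d/n = 28·160/488 = 9.1803; b·c/n = 209·91/488 = 38.9734
OR_MH = (5.7726 + 9.1803) / (24.1315 + 38.9734) = 14.9529 / 63.1049 = 0.23695

0.24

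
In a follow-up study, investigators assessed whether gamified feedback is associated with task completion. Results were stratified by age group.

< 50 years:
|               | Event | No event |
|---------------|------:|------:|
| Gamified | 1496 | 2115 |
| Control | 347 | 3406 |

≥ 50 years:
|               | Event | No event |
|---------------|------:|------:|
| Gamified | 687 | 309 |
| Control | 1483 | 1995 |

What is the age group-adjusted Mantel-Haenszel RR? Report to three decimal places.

RR_MH = Σ(aᵢ·n₀ᵢ/nᵢ) / Σ(cᵢ·n₁ᵢ/nᵢ), with n₁ᵢ = aᵢ+bᵢ (exposed), n₀ᵢ = cᵢ+dᵢ (unexposed), nᵢ = n₁ᵢ+n₀ᵢ.
Stratum 1 (< 50 years): n₁ = 3611, n₀ = 3753, n = 7364; a·n₀/n = 1496·3753/7364 = 762.4237; c·n₁/n = 347·3611/7364 = 170.1544
Stratum 2 (≥ 50 years): n₁ = 996, n₀ = 3478, n = 4474; a·n₀/n = 687·3478/4474 = 534.0603; c·n₁/n = 1483·996/4474 = 330.1448
RR_MH = (762.4237 + 534.0603) / (170.1544 + 330.1448) = 1296.4840 / 500.2992 = 2.59142

2.591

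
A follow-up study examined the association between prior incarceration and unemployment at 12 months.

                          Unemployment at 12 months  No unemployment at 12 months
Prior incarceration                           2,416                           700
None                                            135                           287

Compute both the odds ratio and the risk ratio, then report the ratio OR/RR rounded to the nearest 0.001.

Cells: a = 2416, b = 700, c = 135, d = 287.
OR = (2416·287)/(700·135) = 693392/94500 = 7.33748
Risk in exposed = 2416/3116 = 0.77535; risk in unexposed = 135/422 = 0.31991; RR = 2.42370
OR/RR = 7.33748 / 2.42370 = 3.02739
The outcome is not rare, so the OR lies further from 1 than the RR.

3.027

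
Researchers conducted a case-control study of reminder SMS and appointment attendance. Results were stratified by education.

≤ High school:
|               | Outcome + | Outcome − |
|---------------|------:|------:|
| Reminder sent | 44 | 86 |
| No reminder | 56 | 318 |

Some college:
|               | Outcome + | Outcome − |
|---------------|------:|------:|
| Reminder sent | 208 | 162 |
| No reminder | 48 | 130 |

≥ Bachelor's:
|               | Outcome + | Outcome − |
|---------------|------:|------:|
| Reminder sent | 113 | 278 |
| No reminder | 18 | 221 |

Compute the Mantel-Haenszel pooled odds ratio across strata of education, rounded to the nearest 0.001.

OR_MH = Σ(aᵢdᵢ/nᵢ) / Σ(bᵢcᵢ/nᵢ), where nᵢ is the stratum total.
Stratum 1 (≤ High school): n = 504; a·d/n = 44·318/504 = 27.7619; b·c/n = 86·56/504 = 9.5556
Stratum 2 (Some college): n = 548; a·d/n = 208·130/548 = 49.3431; b·c/n = 162·48/548 = 14.1898
Stratum 3 (≥ Bachelor's): n = 630; a·d/n = 113·221/630 = 39.6397; b·c/n = 278·18/630 = 7.9429
OR_MH = (27.7619 + 49.3431 + 39.6397) / (9.5556 + 14.1898 + 7.9429) = 116.7447 / 31.6882 = 3.68417

3.684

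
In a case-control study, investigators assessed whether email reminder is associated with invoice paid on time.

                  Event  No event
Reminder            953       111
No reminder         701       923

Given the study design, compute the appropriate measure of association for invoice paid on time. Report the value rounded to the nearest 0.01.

Cells: a = 953, b = 111, c = 701, d = 923.
This is a case-control study: participants were sampled on outcome status, so risks in the source population cannot be estimated directly — relative risk is not valid here. The odds ratio is the appropriate measure.
OR = (a·d)/(b·c) = (953 × 923) / (111 × 701) = 879619 / 77811 = 11.30456

11.30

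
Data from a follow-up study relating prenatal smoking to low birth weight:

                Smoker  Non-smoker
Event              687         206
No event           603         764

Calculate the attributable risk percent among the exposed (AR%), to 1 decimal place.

Reading the table with exposure as columns: a = 687 (Smoker, case), b = 603 (Smoker, non-case), c = 206 (Non-smoker, case), d = 764.
Risk in exposed = 687/1290 = 0.53256; risk in unexposed = 206/970 = 0.21237.
RR = 0.53256/0.21237 = 2.50768
AR% = (RR − 1)/RR × 100 = (2.50768 − 1)/2.50768 × 100 = 60.1225%

60.1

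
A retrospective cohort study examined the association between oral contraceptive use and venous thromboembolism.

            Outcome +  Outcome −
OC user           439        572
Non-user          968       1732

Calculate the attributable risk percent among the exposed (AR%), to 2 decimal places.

17.43

Cells: a = 439, b = 572, c = 968, d = 1732.
Risk in exposed = 439/1011 = 0.43422; risk in unexposed = 968/2700 = 0.35852.
RR = 0.43422/0.35852 = 1.21116
AR% = (RR − 1)/RR × 100 = (1.21116 − 1)/1.21116 × 100 = 17.4346%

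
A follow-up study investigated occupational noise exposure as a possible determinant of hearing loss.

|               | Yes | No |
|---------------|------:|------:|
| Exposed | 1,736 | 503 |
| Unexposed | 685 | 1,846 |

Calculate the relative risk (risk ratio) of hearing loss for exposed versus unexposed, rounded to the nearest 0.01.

2.86

Cells: a = 1736, b = 503, c = 685, d = 1846.
Risk in exposed = 1736/2239 = 0.77535; risk in unexposed = 685/2531 = 0.27064.
RR = 0.77535 / 0.27064 = 2.86482
The risk among the exposed is 2.86 times that among the unexposed.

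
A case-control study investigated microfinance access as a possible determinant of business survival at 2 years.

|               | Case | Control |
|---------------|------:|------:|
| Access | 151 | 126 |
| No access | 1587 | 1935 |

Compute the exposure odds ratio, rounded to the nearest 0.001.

Cells: a = 151, b = 126, c = 1587, d = 1935.
OR = (a·d)/(b·c) = (151 × 1935) / (126 × 1587) = 292185 / 199962 = 1.46120
The odds of business survival at 2 years are about 1.46 times as high in the access group.

1.461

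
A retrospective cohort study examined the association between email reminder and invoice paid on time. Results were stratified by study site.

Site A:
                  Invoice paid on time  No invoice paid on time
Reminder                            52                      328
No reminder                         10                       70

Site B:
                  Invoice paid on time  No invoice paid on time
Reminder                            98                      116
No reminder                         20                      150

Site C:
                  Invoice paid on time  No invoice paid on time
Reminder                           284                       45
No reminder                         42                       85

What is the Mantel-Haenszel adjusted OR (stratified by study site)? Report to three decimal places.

5.725

OR_MH = Σ(aᵢdᵢ/nᵢ) / Σ(bᵢcᵢ/nᵢ), where nᵢ is the stratum total.
Stratum 1 (Site A): n = 460; a·d/n = 52·70/460 = 7.9130; b·c/n = 328·10/460 = 7.1304
Stratum 2 (Site B): n = 384; a·d/n = 98·150/384 = 38.2812; b·c/n = 116·20/384 = 6.0417
Stratum 3 (Site C): n = 456; a·d/n = 284·85/456 = 52.9386; b·c/n = 45·42/456 = 4.1447
OR_MH = (7.9130 + 38.2812 + 52.9386) / (7.1304 + 6.0417 + 4.1447) = 99.1329 / 17.3168 = 5.72465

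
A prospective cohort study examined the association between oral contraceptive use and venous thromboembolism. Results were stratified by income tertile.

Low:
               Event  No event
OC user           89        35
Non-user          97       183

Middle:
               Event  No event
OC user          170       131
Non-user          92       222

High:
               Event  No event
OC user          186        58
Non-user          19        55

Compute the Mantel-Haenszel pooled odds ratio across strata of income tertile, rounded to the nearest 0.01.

OR_MH = Σ(aᵢdᵢ/nᵢ) / Σ(bᵢcᵢ/nᵢ), where nᵢ is the stratum total.
Stratum 1 (Low): n = 404; a·d/n = 89·183/404 = 40.3144; b·c/n = 35·97/404 = 8.4035
Stratum 2 (Middle): n = 615; a·d/n = 170·222/615 = 61.3659; b·c/n = 131·92/615 = 19.5967
Stratum 3 (High): n = 318; a·d/n = 186·55/318 = 32.1698; b·c/n = 58·19/318 = 3.4654
OR_MH = (40.3144 + 61.3659 + 32.1698) / (8.4035 + 19.5967 + 3.4654) = 133.8500 / 31.4656 = 4.25385

4.25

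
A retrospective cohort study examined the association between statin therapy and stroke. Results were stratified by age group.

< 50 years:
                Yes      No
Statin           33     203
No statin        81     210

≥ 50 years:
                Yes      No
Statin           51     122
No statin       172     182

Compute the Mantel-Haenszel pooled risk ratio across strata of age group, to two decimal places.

RR_MH = Σ(aᵢ·n₀ᵢ/nᵢ) / Σ(cᵢ·n₁ᵢ/nᵢ), with n₁ᵢ = aᵢ+bᵢ (exposed), n₀ᵢ = cᵢ+dᵢ (unexposed), nᵢ = n₁ᵢ+n₀ᵢ.
Stratum 1 (< 50 years): n₁ = 236, n₀ = 291, n = 527; a·n₀/n = 33·291/527 = 18.2220; c·n₁/n = 81·236/527 = 36.2732
Stratum 2 (≥ 50 years): n₁ = 173, n₀ = 354, n = 527; a·n₀/n = 51·354/527 = 34.2581; c·n₁/n = 172·173/527 = 56.4630
RR_MH = (18.2220 + 34.2581) / (36.2732 + 56.4630) = 52.4801 / 92.7362 = 0.56591

0.57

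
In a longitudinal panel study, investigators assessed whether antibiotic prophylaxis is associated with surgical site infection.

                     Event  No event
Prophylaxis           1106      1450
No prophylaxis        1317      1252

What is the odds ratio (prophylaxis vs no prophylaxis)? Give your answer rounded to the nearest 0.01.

Cells: a = 1106, b = 1450, c = 1317, d = 1252.
OR = (a·d)/(b·c) = (1106 × 1252) / (1450 × 1317) = 1384712 / 1909650 = 0.72511
Exposure is associated with lower odds of surgical site infection (OR = 0.73 < 1).

0.73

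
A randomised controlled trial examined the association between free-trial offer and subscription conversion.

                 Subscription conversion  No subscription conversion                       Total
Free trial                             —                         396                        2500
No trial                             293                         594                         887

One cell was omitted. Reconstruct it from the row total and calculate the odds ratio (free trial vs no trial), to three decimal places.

The missing cell is in the exposed row: 2500 − 396 = 2104.
So a = 2104, b = 396, c = 293, d = 594.
OR = (a·d)/(b·c) = (2104 × 594) / (396 × 293) = 1249776 / 116028 = 10.77133

10.771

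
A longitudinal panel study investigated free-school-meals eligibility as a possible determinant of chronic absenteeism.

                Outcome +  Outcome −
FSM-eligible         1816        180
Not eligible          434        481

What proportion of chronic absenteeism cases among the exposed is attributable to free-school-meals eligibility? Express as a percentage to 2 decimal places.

47.87

Cells: a = 1816, b = 180, c = 434, d = 481.
Risk in exposed = 1816/1996 = 0.90982; risk in unexposed = 434/915 = 0.47432.
RR = 0.90982/0.47432 = 1.91817
AR% = (RR − 1)/RR × 100 = (1.91817 − 1)/1.91817 × 100 = 47.8669%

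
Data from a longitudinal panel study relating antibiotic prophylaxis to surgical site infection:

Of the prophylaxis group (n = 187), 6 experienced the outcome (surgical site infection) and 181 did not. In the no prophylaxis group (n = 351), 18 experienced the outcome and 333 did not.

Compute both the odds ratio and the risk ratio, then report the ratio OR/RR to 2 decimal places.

0.98

From the description: a = 6, b = 181, c = 18, d = 333.
OR = (6·333)/(181·18) = 1998/3258 = 0.61326
Risk in exposed = 6/187 = 0.03209; risk in unexposed = 18/351 = 0.05128; RR = 0.62567
OR/RR = 0.61326 / 0.62567 = 0.98017
The outcome is rare in both groups, so OR ≈ RR (ratio near 1).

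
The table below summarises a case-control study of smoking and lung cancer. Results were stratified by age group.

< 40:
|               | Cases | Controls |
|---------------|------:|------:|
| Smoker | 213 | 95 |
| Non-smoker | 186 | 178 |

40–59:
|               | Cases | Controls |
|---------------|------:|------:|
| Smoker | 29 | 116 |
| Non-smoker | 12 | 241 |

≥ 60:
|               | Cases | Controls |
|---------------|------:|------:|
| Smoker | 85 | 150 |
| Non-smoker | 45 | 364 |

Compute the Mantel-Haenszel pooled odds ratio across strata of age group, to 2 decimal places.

OR_MH = Σ(aᵢdᵢ/nᵢ) / Σ(bᵢcᵢ/nᵢ), where nᵢ is the stratum total.
Stratum 1 (< 40): n = 672; a·d/n = 213·178/672 = 56.4196; b·c/n = 95·186/672 = 26.2946
Stratum 2 (40–59): n = 398; a·d/n = 29·241/398 = 17.5603; b·c/n = 116·12/398 = 3.4975
Stratum 3 (≥ 60): n = 644; a·d/n = 85·364/644 = 48.0435; b·c/n = 150·45/644 = 10.4814
OR_MH = (56.4196 + 17.5603 + 48.0435) / (26.2946 + 3.4975 + 10.4814) = 122.0234 / 40.2735 = 3.02987

3.03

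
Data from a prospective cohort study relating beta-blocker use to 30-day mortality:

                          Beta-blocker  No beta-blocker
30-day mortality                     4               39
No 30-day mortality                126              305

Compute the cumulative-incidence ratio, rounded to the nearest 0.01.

Reading the table with exposure as columns: a = 4 (Beta-blocker, case), b = 126 (Beta-blocker, non-case), c = 39 (No beta-blocker, case), d = 305.
Risk in exposed = 4/130 = 0.03077; risk in unexposed = 39/344 = 0.11337.
RR = 0.03077 / 0.11337 = 0.27140
The risk is 73% lower among the exposed than among the unexposed.

0.27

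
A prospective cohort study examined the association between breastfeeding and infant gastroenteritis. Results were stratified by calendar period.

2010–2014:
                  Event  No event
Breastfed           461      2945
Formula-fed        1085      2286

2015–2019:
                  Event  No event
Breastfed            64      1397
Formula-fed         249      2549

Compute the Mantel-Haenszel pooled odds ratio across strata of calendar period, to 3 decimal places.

0.350

OR_MH = Σ(aᵢdᵢ/nᵢ) / Σ(bᵢcᵢ/nᵢ), where nᵢ is the stratum total.
Stratum 1 (2010–2014): n = 6777; a·d/n = 461·2286/6777 = 155.5033; b·c/n = 2945·1085/6777 = 471.4955
Stratum 2 (2015–2019): n = 4259; a·d/n = 64·2549/4259 = 38.3038; b·c/n = 1397·249/4259 = 81.6748
OR_MH = (155.5033 + 38.3038) / (471.4955 + 81.6748) = 193.8071 / 553.1703 = 0.35036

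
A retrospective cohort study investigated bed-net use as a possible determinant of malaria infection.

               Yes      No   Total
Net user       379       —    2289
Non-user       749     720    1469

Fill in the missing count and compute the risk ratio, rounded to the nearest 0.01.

0.32

The missing cell is in the exposed row: 2289 − 379 = 1910.
So a = 379, b = 1910, c = 749, d = 720.
RR = [a/(a+b)] / [c/(c+d)] = (379/2289) / (749/1469) = 0.16557/0.50987 = 0.32474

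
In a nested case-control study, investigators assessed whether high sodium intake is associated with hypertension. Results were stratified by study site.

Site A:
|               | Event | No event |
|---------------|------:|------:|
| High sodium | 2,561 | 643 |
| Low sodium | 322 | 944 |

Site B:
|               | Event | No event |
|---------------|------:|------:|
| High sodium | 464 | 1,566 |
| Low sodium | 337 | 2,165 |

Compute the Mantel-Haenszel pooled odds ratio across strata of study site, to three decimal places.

OR_MH = Σ(aᵢdᵢ/nᵢ) / Σ(bᵢcᵢ/nᵢ), where nᵢ is the stratum total.
Stratum 1 (Site A): n = 4470; a·d/n = 2561·944/4470 = 540.8465; b·c/n = 643·322/4470 = 46.3190
Stratum 2 (Site B): n = 4532; a·d/n = 464·2165/4532 = 221.6593; b·c/n = 1566·337/4532 = 116.4479
OR_MH = (540.8465 + 221.6593) / (46.3190 + 116.4479) = 762.5058 / 162.7669 = 4.68465

4.685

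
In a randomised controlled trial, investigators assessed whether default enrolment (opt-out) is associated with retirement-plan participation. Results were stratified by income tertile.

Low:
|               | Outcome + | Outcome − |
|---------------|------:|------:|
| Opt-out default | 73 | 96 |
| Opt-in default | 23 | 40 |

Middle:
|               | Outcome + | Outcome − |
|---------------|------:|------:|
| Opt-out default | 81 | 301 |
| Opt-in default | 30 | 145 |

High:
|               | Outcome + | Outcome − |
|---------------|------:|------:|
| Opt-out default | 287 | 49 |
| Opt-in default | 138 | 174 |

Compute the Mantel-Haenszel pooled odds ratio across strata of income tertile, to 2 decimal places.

OR_MH = Σ(aᵢdᵢ/nᵢ) / Σ(bᵢcᵢ/nᵢ), where nᵢ is the stratum total.
Stratum 1 (Low): n = 232; a·d/n = 73·40/232 = 12.5862; b·c/n = 96·23/232 = 9.5172
Stratum 2 (Middle): n = 557; a·d/n = 81·145/557 = 21.0862; b·c/n = 301·30/557 = 16.2118
Stratum 3 (High): n = 648; a·d/n = 287·174/648 = 77.0648; b·c/n = 49·138/648 = 10.4352
OR_MH = (12.5862 + 21.0862 + 77.0648) / (9.5172 + 16.2118 + 10.4352) = 110.7372 / 36.1643 = 3.06206

3.06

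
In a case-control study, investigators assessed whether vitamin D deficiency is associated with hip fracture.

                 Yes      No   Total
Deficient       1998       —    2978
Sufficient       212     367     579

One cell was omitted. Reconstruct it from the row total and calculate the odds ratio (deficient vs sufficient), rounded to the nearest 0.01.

The missing cell is in the exposed row: 2978 − 1998 = 980.
So a = 1998, b = 980, c = 212, d = 367.
OR = (a·d)/(b·c) = (1998 × 367) / (980 × 212) = 733266 / 207760 = 3.52939

3.53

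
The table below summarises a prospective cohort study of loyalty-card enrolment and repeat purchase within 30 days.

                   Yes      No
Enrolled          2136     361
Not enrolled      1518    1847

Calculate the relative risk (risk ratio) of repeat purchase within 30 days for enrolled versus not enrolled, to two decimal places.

Cells: a = 2136, b = 361, c = 1518, d = 1847.
Risk in exposed = 2136/2497 = 0.85543; risk in unexposed = 1518/3365 = 0.45111.
RR = 0.85543 / 0.45111 = 1.89625
The risk among the exposed is 1.90 times that among the unexposed.

1.90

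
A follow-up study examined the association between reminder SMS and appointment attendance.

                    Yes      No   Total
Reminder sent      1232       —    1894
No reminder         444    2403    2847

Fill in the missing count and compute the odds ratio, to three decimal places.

The missing cell is in the exposed row: 1894 − 1232 = 662.
So a = 1232, b = 662, c = 444, d = 2403.
OR = (a·d)/(b·c) = (1232 × 2403) / (662 × 444) = 2960496 / 293928 = 10.07218

10.072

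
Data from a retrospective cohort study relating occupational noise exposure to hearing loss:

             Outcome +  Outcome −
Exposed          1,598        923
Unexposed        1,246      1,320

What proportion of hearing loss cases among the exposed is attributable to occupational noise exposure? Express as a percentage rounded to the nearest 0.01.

Cells: a = 1598, b = 923, c = 1246, d = 1320.
Risk in exposed = 1598/2521 = 0.63388; risk in unexposed = 1246/2566 = 0.48558.
RR = 0.63388/0.48558 = 1.30540
AR% = (RR − 1)/RR × 100 = (1.30540 − 1)/1.30540 × 100 = 23.3949%

23.39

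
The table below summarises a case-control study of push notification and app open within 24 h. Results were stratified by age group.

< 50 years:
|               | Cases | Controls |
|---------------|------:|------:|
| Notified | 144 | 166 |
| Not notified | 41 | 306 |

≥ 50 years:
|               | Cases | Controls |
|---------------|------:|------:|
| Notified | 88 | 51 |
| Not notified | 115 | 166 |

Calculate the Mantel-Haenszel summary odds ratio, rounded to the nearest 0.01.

4.19

OR_MH = Σ(aᵢdᵢ/nᵢ) / Σ(bᵢcᵢ/nᵢ), where nᵢ is the stratum total.
Stratum 1 (< 50 years): n = 657; a·d/n = 144·306/657 = 67.0685; b·c/n = 166·41/657 = 10.3592
Stratum 2 (≥ 50 years): n = 420; a·d/n = 88·166/420 = 34.7810; b·c/n = 51·115/420 = 13.9643
OR_MH = (67.0685 + 34.7810) / (10.3592 + 13.9643) = 101.8494 / 24.3235 = 4.18729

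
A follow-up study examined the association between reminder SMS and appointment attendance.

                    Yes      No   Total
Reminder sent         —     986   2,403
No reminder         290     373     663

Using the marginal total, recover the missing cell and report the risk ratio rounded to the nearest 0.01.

1.35

The missing cell is in the exposed row: 2403 − 986 = 1417.
So a = 1417, b = 986, c = 290, d = 373.
RR = [a/(a+b)] / [c/(c+d)] = (1417/2403) / (290/663) = 0.58968/0.43741 = 1.34813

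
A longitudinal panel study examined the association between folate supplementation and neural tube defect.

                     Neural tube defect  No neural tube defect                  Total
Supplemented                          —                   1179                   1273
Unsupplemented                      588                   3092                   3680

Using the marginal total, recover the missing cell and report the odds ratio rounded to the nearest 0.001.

0.419

The missing cell is in the exposed row: 1273 − 1179 = 94.
So a = 94, b = 1179, c = 588, d = 3092.
OR = (a·d)/(b·c) = (94 × 3092) / (1179 × 588) = 290648 / 693252 = 0.41925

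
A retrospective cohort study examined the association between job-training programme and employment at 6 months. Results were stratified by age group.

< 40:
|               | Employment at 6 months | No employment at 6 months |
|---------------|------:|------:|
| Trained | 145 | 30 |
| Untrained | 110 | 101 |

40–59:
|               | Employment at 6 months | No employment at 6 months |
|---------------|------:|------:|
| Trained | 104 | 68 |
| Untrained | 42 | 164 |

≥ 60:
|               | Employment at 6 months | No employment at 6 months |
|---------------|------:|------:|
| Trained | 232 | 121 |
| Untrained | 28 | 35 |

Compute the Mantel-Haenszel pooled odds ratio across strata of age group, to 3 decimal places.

4.230

OR_MH = Σ(aᵢdᵢ/nᵢ) / Σ(bᵢcᵢ/nᵢ), where nᵢ is the stratum total.
Stratum 1 (< 40): n = 386; a·d/n = 145·101/386 = 37.9404; b·c/n = 30·110/386 = 8.5492
Stratum 2 (40–59): n = 378; a·d/n = 104·164/378 = 45.1217; b·c/n = 68·42/378 = 7.5556
Stratum 3 (≥ 60): n = 416; a·d/n = 232·35/416 = 19.5192; b·c/n = 121·28/416 = 8.1442
OR_MH = (37.9404 + 45.1217 + 19.5192) / (8.5492 + 7.5556 + 8.1442) = 102.5813 / 24.2490 = 4.23033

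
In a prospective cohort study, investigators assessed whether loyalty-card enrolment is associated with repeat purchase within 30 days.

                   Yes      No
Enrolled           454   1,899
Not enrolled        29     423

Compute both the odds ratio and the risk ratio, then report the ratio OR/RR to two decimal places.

Cells: a = 454, b = 1899, c = 29, d = 423.
OR = (454·423)/(1899·29) = 192042/55071 = 3.48717
Risk in exposed = 454/2353 = 0.19295; risk in unexposed = 29/452 = 0.06416; RR = 3.00728
OR/RR = 3.48717 / 3.00728 = 1.15958
The outcome is not rare, so the OR lies further from 1 than the RR.

1.16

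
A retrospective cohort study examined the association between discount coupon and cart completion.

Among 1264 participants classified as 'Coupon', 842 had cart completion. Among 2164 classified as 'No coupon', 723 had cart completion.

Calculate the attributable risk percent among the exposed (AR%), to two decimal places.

49.84

From the description: a = 842, b = 422, c = 723, d = 1441.
Risk in exposed = 842/1264 = 0.66614; risk in unexposed = 723/2164 = 0.33410.
RR = 0.66614/0.33410 = 1.99381
AR% = (RR − 1)/RR × 100 = (1.99381 − 1)/1.99381 × 100 = 49.8448%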